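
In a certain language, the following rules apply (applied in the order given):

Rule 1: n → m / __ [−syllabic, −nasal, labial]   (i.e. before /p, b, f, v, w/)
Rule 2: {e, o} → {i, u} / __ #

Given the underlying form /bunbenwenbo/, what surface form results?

bumbemwembu

Rule 1 (nasal place assimilation): /n/ precedes the labial consonant /b/, so it assimilates in place to [m]. /n/ precedes the labial consonant /w/, so it assimilates in place to [m]. /n/ precedes the labial consonant /b/, so it assimilates in place to [m]. /bunbenwenbo/ → bumbemwembo.
Rule 2 (final vowel raising): /o/ is a mid vowel in word-final position, so it raises to [u]. /bumbemwembo/ → bumbemwembu.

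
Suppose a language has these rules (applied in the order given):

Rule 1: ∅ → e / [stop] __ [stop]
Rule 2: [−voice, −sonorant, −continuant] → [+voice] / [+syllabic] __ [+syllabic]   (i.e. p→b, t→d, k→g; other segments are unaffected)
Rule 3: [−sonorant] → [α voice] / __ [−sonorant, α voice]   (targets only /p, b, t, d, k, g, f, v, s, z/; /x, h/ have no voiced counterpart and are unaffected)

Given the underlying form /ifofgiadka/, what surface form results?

Rule 1 (stop-cluster e-epenthesis): /d/ and /k/ form a stop–stop cluster, so [e] is inserted between them. /ifofgiadka/ → ifofgiadeka.
Rule 2 (intervocalic voicing): /k/ is a voiceless stop between vowels /e/ and /a/, so it voices to [g]. /ifofgiadeka/ → ifofgiadega.
Rule 3 (regressive voicing assimilation): /f/ precedes the voiced obstruent /g/, so it voices to [v] by assimilation. /ifofgiadega/ → ifovgiadega.

ifovgiadega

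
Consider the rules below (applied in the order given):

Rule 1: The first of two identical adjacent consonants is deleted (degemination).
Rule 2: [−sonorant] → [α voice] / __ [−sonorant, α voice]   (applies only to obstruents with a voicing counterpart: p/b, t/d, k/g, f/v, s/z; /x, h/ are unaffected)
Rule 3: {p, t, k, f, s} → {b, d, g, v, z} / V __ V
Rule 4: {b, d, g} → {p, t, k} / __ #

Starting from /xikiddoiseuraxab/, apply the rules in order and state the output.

xigidoizeuraxap

Rule 1 (degemination): /dd/ is a geminate; the first /d/ deletes. /xikiddoiseuraxab/ → xikidoiseuraxab.
Rule 2 (regressive voicing assimilation): no segment meets the environment; /xikidoiseuraxab/ is unchanged.
Rule 3 (intervocalic voicing): /k/ is a voiceless obstruent between vowels /i/ and /i/, so it voices to [g]. /s/ is a voiceless obstruent between vowels /i/ and /e/, so it voices to [z]. /xikidoiseuraxab/ → xigidoizeuraxab.
Rule 4 (final devoicing): /b/ is a voiced stop in word-final position, so it devoices to [p]. /xigidoizeuraxab/ → xigidoizeuraxap.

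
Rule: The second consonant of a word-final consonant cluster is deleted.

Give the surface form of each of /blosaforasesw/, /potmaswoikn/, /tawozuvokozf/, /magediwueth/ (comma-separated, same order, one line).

blosaforases, potmaswoik, tawozuvokoz, magediwuet

/blosaforasesw/: /w/ is the second consonant of a word-final cluster /sw/, so it deletes. → [blosaforases].
/potmaswoikn/: /n/ is the second consonant of a word-final cluster /kn/, so it deletes. → [potmaswoik].
/tawozuvokozf/: /f/ is the second consonant of a word-final cluster /zf/, so it deletes. → [tawozuvokoz].
/magediwueth/: /h/ is the second consonant of a word-final cluster /th/, so it deletes. → [magediwuet].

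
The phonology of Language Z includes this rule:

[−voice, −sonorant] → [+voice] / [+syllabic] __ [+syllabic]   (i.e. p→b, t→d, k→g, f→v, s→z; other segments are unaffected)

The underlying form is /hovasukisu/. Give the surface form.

/s/ is a voiceless obstruent between vowels /a/ and /u/, so it voices to [z].
/k/ is a voiceless obstruent between vowels /u/ and /i/, so it voices to [g].
/s/ is a voiceless obstruent between vowels /i/ and /u/, so it voices to [z].
Surface form: [hovazugizu].

hovazugizu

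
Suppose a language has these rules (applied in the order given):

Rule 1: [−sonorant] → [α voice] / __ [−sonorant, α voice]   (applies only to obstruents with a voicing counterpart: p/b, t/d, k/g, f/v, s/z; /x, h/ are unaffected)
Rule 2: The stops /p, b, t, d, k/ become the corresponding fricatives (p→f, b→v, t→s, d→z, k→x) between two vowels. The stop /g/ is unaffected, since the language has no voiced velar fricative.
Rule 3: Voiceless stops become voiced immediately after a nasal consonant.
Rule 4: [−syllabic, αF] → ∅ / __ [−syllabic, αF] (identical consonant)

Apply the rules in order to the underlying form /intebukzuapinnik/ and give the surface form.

indevugzuafinik

Rule 1 (regressive voicing assimilation): /k/ precedes the voiced obstruent /z/, so it voices to [g] by assimilation. /intebukzuapinnik/ → intebugzuapinnik.
Rule 2 (intervocalic spirantization): /b/ is a stop between vowels /e/ and /u/, so it spirantizes to the fricative [v]. /p/ is a stop between vowels /a/ and /i/, so it spirantizes to the fricative [f]. /intebugzuapinnik/ → intevugzuafinnik.
Rule 3 (post-nasal voicing): /t/ is a voiceless stop immediately after the nasal /n/, so it voices to [d]. /intevugzuafinnik/ → indevugzuafinnik.
Rule 4 (degemination): /nn/ is a geminate; the first /n/ deletes. /indevugzuafinnik/ → indevugzuafinik.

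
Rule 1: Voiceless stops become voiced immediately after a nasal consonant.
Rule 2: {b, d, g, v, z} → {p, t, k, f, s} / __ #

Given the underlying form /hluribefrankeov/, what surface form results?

Rule 1 (post-nasal voicing): /k/ is a voiceless stop immediately after the nasal /n/, so it voices to [g]. /hluribefrankeov/ → hluribefrangeov.
Rule 2 (final devoicing): /v/ is a voiced obstruent in word-final position, so it devoices to [f]. /hluribefrangeov/ → hluribefrangeof.

hluribefrangeof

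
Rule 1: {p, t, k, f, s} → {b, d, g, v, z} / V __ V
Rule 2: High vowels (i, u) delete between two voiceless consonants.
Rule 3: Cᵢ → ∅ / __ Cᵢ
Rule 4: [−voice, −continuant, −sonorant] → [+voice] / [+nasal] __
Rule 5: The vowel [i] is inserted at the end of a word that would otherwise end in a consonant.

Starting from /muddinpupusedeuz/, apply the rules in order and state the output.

Rule 1 (intervocalic voicing): /p/ is a voiceless obstruent between vowels /u/ and /u/, so it voices to [b]. /s/ is a voiceless obstruent between vowels /u/ and /e/, so it voices to [z]. /muddinpupusedeuz/ → muddinpubuzedeuz.
Rule 2 (high vowel syncope): no segment meets the environment; /muddinpubuzedeuz/ is unchanged.
Rule 3 (degemination): /dd/ is a geminate; the first /d/ deletes. /muddinpubuzedeuz/ → mudinpubuzedeuz.
Rule 4 (post-nasal voicing): /p/ is a voiceless stop immediately after the nasal /n/, so it voices to [b]. /mudinpubuzedeuz/ → mudinbubuzedeuz.
Rule 5 (final i-epenthesis): the form ends in the consonant /z/, so [i] is inserted word-finally. /mudinbubuzedeuz/ → mudinbubuzedeuzi.

mudinbubuzedeuzi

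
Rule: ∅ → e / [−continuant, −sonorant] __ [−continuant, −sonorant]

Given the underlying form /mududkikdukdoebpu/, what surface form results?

mududekikedukedoebepu

/d/ and /k/ form a stop–stop cluster, so [e] is inserted between them.
/k/ and /d/ form a stop–stop cluster, so [e] is inserted between them.
/k/ and /d/ form a stop–stop cluster, so [e] is inserted between them.
/b/ and /p/ form a stop–stop cluster, so [e] is inserted between them.
Surface form: [mududekikedukedoebepu].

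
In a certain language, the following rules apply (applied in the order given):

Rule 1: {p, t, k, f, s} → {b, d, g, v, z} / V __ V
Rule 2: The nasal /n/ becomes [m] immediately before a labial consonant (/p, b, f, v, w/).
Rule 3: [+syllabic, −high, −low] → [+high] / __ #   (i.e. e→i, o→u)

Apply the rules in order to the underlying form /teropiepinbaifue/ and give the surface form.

Rule 1 (intervocalic voicing): /p/ is a voiceless obstruent between vowels /o/ and /i/, so it voices to [b]. /p/ is a voiceless obstruent between vowels /e/ and /i/, so it voices to [b]. /f/ is a voiceless obstruent between vowels /i/ and /u/, so it voices to [v]. /teropiepinbaifue/ → terobiebinbaivue.
Rule 2 (nasal place assimilation): /n/ precedes the labial consonant /b/, so it assimilates in place to [m]. /terobiebinbaivue/ → terobiebimbaivue.
Rule 3 (final vowel raising): /e/ is a mid vowel in word-final position, so it raises to [i]. /terobiebimbaivue/ → terobiebimbaivui.

terobiebimbaivui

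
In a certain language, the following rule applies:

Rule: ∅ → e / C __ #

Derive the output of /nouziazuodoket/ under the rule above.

the form ends in the consonant /t/, so [e] is inserted word-finally.
Surface form: [nouziazuodokete].

nouziazuodokete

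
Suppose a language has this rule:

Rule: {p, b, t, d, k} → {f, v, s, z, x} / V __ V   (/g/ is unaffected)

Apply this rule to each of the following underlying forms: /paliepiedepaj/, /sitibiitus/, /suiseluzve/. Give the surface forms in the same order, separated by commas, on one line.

/paliepiedepaj/: /p/ is a stop between vowels /e/ and /i/, so it spirantizes to the fricative [f]. /d/ is a stop between vowels /e/ and /e/, so it spirantizes to the fricative [z]. /p/ is a stop between vowels /e/ and /a/, so it spirantizes to the fricative [f]. → [paliefiezefaj].
/sitibiitus/: /t/ is a stop between vowels /i/ and /i/, so it spirantizes to the fricative [s]. /b/ is a stop between vowels /i/ and /i/, so it spirantizes to the fricative [v]. /t/ is a stop between vowels /i/ and /u/, so it spirantizes to the fricative [s]. → [sisiviisus].
/suiseluzve/: the rule's environment is not met; surfaces unchanged as [suiseluzve].

paliefiezefaj, sisiviisus, suiseluzve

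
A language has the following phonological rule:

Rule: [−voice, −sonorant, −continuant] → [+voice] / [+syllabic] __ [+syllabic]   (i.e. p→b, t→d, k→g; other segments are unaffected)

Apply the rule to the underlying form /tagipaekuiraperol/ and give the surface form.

tagibaeguiraberol

/p/ is a voiceless stop between vowels /i/ and /a/, so it voices to [b].
/k/ is a voiceless stop between vowels /e/ and /u/, so it voices to [g].
/p/ is a voiceless stop between vowels /a/ and /e/, so it voices to [b].
Surface form: [tagibaeguiraberol].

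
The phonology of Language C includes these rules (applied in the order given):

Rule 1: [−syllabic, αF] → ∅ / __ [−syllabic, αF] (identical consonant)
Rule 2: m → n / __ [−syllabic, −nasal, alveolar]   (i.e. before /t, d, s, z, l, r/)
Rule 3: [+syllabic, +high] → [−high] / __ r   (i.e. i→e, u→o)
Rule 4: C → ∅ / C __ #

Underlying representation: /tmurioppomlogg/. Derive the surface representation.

Rule 1 (degemination): /pp/ is a geminate; the first /p/ deletes. /gg/ is a geminate; the first /g/ deletes. /tmurioppomlogg/ → tmuriopomlog.
Rule 2 (nasal place assimilation): /m/ precedes the alveolar consonant /l/, so it assimilates in place to [n]. /tmuriopomlog/ → tmurioponlog.
Rule 3 (pre-rhotic lowering): /u/ is a high vowel immediately before /r/, so it lowers to [o]. /tmurioponlog/ → tmorioponlog.
Rule 4 (final cluster simplification): no segment meets the environment; /tmorioponlog/ is unchanged.

tmorioponlog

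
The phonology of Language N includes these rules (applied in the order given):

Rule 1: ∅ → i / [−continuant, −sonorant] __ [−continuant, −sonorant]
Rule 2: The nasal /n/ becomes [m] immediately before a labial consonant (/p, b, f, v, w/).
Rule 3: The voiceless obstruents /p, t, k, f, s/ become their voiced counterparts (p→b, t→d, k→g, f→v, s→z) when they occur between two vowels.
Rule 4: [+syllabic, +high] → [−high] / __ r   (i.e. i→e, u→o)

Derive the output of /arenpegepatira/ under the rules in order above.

arempegebadera

Rule 1 (stop-cluster i-epenthesis): no segment meets the environment; /arenpegepatira/ is unchanged.
Rule 2 (nasal place assimilation): /n/ precedes the labial consonant /p/, so it assimilates in place to [m]. /arenpegepatira/ → arempegepatira.
Rule 3 (intervocalic voicing): /p/ is a voiceless obstruent between vowels /e/ and /a/, so it voices to [b]. /t/ is a voiceless obstruent between vowels /a/ and /i/, so it voices to [d]. /arempegepatira/ → arempegebadira.
Rule 4 (pre-rhotic lowering): /i/ is a high vowel immediately before /r/, so it lowers to [e]. /arempegebadira/ → arempegebadera.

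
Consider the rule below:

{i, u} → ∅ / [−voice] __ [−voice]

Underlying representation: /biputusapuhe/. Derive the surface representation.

/u/ is a high vowel flanked by voiceless consonants /p/ and /t/, so it deletes.
/u/ is a high vowel flanked by voiceless consonants /t/ and /s/, so it deletes.
/u/ is a high vowel flanked by voiceless consonants /p/ and /h/, so it deletes.
Surface form: [biptsaphe].

biptsaphe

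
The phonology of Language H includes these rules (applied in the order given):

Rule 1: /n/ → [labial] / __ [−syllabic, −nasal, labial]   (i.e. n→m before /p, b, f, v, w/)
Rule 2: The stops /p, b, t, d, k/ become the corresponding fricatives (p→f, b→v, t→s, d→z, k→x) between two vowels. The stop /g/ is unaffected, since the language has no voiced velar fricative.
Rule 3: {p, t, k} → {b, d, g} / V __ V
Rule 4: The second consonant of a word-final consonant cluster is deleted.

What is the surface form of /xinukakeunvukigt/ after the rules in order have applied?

xinuxaxeumvuxig

Rule 1 (nasal place assimilation): /n/ precedes the labial consonant /v/, so it assimilates in place to [m]. /xinukakeunvukigt/ → xinukakeumvukigt.
Rule 2 (intervocalic spirantization): /k/ is a stop between vowels /u/ and /a/, so it spirantizes to the fricative [x]. /k/ is a stop between vowels /a/ and /e/, so it spirantizes to the fricative [x]. /k/ is a stop between vowels /u/ and /i/, so it spirantizes to the fricative [x]. /xinukakeumvukigt/ → xinuxaxeumvuxigt.
Rule 3 (intervocalic voicing): no segment meets the environment; /xinuxaxeumvuxigt/ is unchanged.
Rule 4 (final cluster simplification): /t/ is the second consonant of a word-final cluster /gt/, so it deletes. /xinuxaxeumvuxigt/ → xinuxaxeumvuxig.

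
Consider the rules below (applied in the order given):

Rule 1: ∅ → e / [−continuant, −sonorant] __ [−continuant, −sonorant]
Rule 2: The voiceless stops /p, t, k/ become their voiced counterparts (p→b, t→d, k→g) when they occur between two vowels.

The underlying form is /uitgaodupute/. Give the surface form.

Rule 1 (stop-cluster e-epenthesis): /t/ and /g/ form a stop–stop cluster, so [e] is inserted between them. /uitgaodupute/ → uitegaodupute.
Rule 2 (intervocalic voicing): /t/ is a voiceless stop between vowels /i/ and /e/, so it voices to [d]. /p/ is a voiceless stop between vowels /u/ and /u/, so it voices to [b]. /t/ is a voiceless stop between vowels /u/ and /e/, so it voices to [d]. /uitegaodupute/ → uidegaodubude.

uidegaodubude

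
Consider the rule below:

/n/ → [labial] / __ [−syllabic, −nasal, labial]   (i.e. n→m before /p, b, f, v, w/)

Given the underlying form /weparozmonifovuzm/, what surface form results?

No segment of /weparozmonifovuzm/ meets the structural description of the rule, so the form surfaces unchanged.

weparozmonifovuzm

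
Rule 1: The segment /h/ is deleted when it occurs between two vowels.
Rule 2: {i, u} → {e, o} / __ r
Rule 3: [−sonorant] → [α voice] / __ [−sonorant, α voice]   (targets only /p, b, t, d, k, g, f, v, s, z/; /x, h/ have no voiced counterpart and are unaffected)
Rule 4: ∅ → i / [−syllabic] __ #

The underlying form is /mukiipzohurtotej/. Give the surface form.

mukiibzoortoteji

Rule 1 (intervocalic h-deletion): /h/ occurs between vowels /o/ and /u/, so it deletes. /mukiipzohurtotej/ → mukiipzourtotej.
Rule 2 (pre-rhotic lowering): /u/ is a high vowel immediately before /r/, so it lowers to [o]. /mukiipzourtotej/ → mukiipzoortotej.
Rule 3 (regressive voicing assimilation): /p/ precedes the voiced obstruent /z/, so it voices to [b] by assimilation. /mukiipzoortotej/ → mukiibzoortotej.
Rule 4 (final i-epenthesis): the form ends in the consonant /j/, so [i] is inserted word-finally. /mukiibzoortotej/ → mukiibzoortoteji.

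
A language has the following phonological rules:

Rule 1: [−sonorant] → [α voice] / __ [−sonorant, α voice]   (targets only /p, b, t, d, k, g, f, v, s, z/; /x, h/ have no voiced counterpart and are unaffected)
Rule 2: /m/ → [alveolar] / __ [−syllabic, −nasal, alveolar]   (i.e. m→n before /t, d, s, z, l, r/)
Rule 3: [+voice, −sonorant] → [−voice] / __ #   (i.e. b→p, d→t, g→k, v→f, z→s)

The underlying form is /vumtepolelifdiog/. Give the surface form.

vuntepolelivdiok

Rule 1 (regressive voicing assimilation): /f/ precedes the voiced obstruent /d/, so it voices to [v] by assimilation. /vumtepolelifdiog/ → vumtepolelivdiog.
Rule 2 (nasal place assimilation): /m/ precedes the alveolar consonant /t/, so it assimilates in place to [n]. /vumtepolelivdiog/ → vuntepolelivdiog.
Rule 3 (final devoicing): /g/ is a voiced obstruent in word-final position, so it devoices to [k]. /vuntepolelivdiog/ → vuntepolelivdiok.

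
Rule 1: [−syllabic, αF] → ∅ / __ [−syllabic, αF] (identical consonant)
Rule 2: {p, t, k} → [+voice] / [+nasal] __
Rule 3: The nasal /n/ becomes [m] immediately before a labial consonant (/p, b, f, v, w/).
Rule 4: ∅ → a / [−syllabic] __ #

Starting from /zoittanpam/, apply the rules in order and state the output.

Rule 1 (degemination): /tt/ is a geminate; the first /t/ deletes. /zoittanpam/ → zoitanpam.
Rule 2 (post-nasal voicing): /p/ is a voiceless stop immediately after the nasal /n/, so it voices to [b]. /zoitanpam/ → zoitanbam.
Rule 3 (nasal place assimilation): /n/ precedes the labial consonant /b/, so it assimilates in place to [m]. /zoitanbam/ → zoitambam.
Rule 4 (final a-epenthesis): the form ends in the consonant /m/, so [a] is inserted word-finally. /zoitambam/ → zoitambama.

zoitambama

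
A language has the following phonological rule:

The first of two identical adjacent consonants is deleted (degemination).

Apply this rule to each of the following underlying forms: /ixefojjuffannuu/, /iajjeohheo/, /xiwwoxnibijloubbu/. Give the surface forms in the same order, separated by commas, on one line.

ixefojufanuu, iajeoheo, xiwoxnibijloubu

/ixefojjuffannuu/: /jj/ is a geminate; the first /j/ deletes. /ff/ is a geminate; the first /f/ deletes. /nn/ is a geminate; the first /n/ deletes. → [ixefojufanuu].
/iajjeohheo/: /jj/ is a geminate; the first /j/ deletes. /hh/ is a geminate; the first /h/ deletes. → [iajeoheo].
/xiwwoxnibijloubbu/: /ww/ is a geminate; the first /w/ deletes. /bb/ is a geminate; the first /b/ deletes. → [xiwoxnibijloubu].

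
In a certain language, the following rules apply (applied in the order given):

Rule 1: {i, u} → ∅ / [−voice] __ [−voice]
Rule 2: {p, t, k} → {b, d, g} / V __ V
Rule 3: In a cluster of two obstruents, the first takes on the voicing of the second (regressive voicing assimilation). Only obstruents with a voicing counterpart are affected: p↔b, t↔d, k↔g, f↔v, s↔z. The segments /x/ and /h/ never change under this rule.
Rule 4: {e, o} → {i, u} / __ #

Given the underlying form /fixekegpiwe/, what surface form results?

Rule 1 (high vowel syncope): /i/ is a high vowel flanked by voiceless consonants /f/ and /x/, so it deletes. /fixekegpiwe/ → fxekegpiwe.
Rule 2 (intervocalic voicing): /k/ is a voiceless stop between vowels /e/ and /e/, so it voices to [g]. /fxekegpiwe/ → fxegegpiwe.
Rule 3 (regressive voicing assimilation): /g/ precedes the voiceless obstruent /p/, so it devoices to [k] by assimilation. /fxegegpiwe/ → fxegekpiwe.
Rule 4 (final vowel raising): /e/ is a mid vowel in word-final position, so it raises to [i]. /fxegekpiwe/ → fxegekpiwi.

fxegekpiwi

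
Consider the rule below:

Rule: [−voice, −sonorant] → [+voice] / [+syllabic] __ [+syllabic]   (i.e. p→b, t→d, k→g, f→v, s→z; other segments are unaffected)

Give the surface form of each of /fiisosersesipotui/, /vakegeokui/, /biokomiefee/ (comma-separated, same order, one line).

/fiisosersesipotui/: /s/ is a voiceless obstruent between vowels /i/ and /o/, so it voices to [z]. /s/ is a voiceless obstruent between vowels /o/ and /e/, so it voices to [z]. /s/ is a voiceless obstruent between vowels /e/ and /i/, so it voices to [z]. /p/ is a voiceless obstruent between vowels /i/ and /o/, so it voices to [b]. /t/ is a voiceless obstruent between vowels /o/ and /u/, so it voices to [d]. → [fiizozersezibodui].
/vakegeokui/: /k/ is a voiceless obstruent between vowels /a/ and /e/, so it voices to [g]. /k/ is a voiceless obstruent between vowels /o/ and /u/, so it voices to [g]. → [vagegeogui].
/biokomiefee/: /k/ is a voiceless obstruent between vowels /o/ and /o/, so it voices to [g]. /f/ is a voiceless obstruent between vowels /e/ and /e/, so it voices to [v]. → [biogomievee].

fiizozersezibodui, vagegeogui, biogomievee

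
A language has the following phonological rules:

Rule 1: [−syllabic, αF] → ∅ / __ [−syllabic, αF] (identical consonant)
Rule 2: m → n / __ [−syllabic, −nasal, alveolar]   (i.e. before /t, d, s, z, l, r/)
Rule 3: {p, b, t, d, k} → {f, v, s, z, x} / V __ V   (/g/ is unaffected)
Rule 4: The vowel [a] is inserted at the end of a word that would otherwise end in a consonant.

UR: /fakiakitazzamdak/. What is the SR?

Rule 1 (degemination): /zz/ is a geminate; the first /z/ deletes. /fakiakitazzamdak/ → fakiakitazamdak.
Rule 2 (nasal place assimilation): /m/ precedes the alveolar consonant /d/, so it assimilates in place to [n]. /fakiakitazamdak/ → fakiakitazandak.
Rule 3 (intervocalic spirantization): /k/ is a stop between vowels /a/ and /i/, so it spirantizes to the fricative [x]. /k/ is a stop between vowels /a/ and /i/, so it spirantizes to the fricative [x]. /t/ is a stop between vowels /i/ and /a/, so it spirantizes to the fricative [s]. /fakiakitazandak/ → faxiaxisazandak.
Rule 4 (final a-epenthesis): the form ends in the consonant /k/, so [a] is inserted word-finally. /faxiaxisazandak/ → faxiaxisazandaka.

faxiaxisazandaka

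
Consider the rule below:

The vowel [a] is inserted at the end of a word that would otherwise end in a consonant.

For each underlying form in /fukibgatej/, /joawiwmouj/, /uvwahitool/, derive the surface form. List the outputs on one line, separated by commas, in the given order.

fukibgateja, joawiwmouja, uvwahitoola

/fukibgatej/: the form ends in the consonant /j/, so [a] is inserted word-finally. → [fukibgateja].
/joawiwmouj/: the form ends in the consonant /j/, so [a] is inserted word-finally. → [joawiwmouja].
/uvwahitool/: the form ends in the consonant /l/, so [a] is inserted word-finally. → [uvwahitoola].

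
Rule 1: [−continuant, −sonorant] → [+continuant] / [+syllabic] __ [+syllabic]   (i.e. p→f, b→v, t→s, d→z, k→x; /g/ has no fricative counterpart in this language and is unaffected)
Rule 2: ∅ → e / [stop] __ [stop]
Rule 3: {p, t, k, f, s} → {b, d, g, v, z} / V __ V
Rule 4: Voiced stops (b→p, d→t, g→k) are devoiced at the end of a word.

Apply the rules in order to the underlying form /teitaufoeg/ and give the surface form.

Rule 1 (intervocalic spirantization): /t/ is a stop between vowels /i/ and /a/, so it spirantizes to the fricative [s]. /teitaufoeg/ → teisaufoeg.
Rule 2 (stop-cluster e-epenthesis): no segment meets the environment; /teisaufoeg/ is unchanged.
Rule 3 (intervocalic voicing): /s/ is a voiceless obstruent between vowels /i/ and /a/, so it voices to [z]. /f/ is a voiceless obstruent between vowels /u/ and /o/, so it voices to [v]. /teisaufoeg/ → teizauvoeg.
Rule 4 (final devoicing): /g/ is a voiced stop in word-final position, so it devoices to [k]. /teizauvoeg/ → teizauvoek.

teizauvoek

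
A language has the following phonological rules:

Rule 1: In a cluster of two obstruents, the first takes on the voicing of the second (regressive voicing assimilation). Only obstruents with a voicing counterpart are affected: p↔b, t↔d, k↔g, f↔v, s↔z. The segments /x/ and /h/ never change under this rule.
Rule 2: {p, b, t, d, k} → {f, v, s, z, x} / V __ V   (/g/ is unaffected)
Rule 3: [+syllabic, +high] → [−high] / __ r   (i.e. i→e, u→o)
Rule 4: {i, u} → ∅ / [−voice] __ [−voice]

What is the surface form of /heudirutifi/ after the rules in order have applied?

Rule 1 (regressive voicing assimilation): no segment meets the environment; /heudirutifi/ is unchanged.
Rule 2 (intervocalic spirantization): /d/ is a stop between vowels /u/ and /i/, so it spirantizes to the fricative [z]. /t/ is a stop between vowels /u/ and /i/, so it spirantizes to the fricative [s]. /heudirutifi/ → heuzirusifi.
Rule 3 (pre-rhotic lowering): /i/ is a high vowel immediately before /r/, so it lowers to [e]. /heuzirusifi/ → heuzerusifi.
Rule 4 (high vowel syncope): /i/ is a high vowel flanked by voiceless consonants /s/ and /f/, so it deletes. /heuzerusifi/ → heuzerusfi.

heuzerusfi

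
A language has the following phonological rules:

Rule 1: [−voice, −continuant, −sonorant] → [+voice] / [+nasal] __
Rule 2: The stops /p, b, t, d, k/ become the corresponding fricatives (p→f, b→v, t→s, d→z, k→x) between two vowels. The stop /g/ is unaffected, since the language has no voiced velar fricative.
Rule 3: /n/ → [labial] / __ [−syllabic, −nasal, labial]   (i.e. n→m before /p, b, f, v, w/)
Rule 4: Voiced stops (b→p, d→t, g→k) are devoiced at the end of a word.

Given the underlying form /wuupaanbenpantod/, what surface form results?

Rule 1 (post-nasal voicing): /p/ is a voiceless stop immediately after the nasal /n/, so it voices to [b]. /t/ is a voiceless stop immediately after the nasal /n/, so it voices to [d]. /wuupaanbenpantod/ → wuupaanbenbandod.
Rule 2 (intervocalic spirantization): /p/ is a stop between vowels /u/ and /a/, so it spirantizes to the fricative [f]. /wuupaanbenbandod/ → wuufaanbenbandod.
Rule 3 (nasal place assimilation): /n/ precedes the labial consonant /b/, so it assimilates in place to [m]. /n/ precedes the labial consonant /b/, so it assimilates in place to [m]. /wuufaanbenbandod/ → wuufaambembandod.
Rule 4 (final devoicing): /d/ is a voiced stop in word-final position, so it devoices to [t]. /wuufaambembandod/ → wuufaambembandot.

wuufaambembandot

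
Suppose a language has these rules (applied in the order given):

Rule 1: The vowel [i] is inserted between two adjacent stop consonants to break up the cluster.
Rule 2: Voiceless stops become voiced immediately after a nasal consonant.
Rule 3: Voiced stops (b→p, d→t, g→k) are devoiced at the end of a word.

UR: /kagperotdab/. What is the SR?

Rule 1 (stop-cluster i-epenthesis): /g/ and /p/ form a stop–stop cluster, so [i] is inserted between them. /t/ and /d/ form a stop–stop cluster, so [i] is inserted between them. /kagperotdab/ → kagiperotidab.
Rule 2 (post-nasal voicing): no segment meets the environment; /kagiperotidab/ is unchanged.
Rule 3 (final devoicing): /b/ is a voiced stop in word-final position, so it devoices to [p]. /kagiperotidab/ → kagiperotidap.

kagiperotidap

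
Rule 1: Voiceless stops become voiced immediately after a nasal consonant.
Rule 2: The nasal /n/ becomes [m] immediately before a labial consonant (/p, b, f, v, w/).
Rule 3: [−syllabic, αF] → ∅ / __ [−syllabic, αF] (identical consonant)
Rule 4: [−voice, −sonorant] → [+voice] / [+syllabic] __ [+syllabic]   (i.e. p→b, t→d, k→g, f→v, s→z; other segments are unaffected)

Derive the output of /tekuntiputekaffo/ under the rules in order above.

Rule 1 (post-nasal voicing): /t/ is a voiceless stop immediately after the nasal /n/, so it voices to [d]. /tekuntiputekaffo/ → tekundiputekaffo.
Rule 2 (nasal place assimilation): no segment meets the environment; /tekundiputekaffo/ is unchanged.
Rule 3 (degemination): /ff/ is a geminate; the first /f/ deletes. /tekundiputekaffo/ → tekundiputekafo.
Rule 4 (intervocalic voicing): /k/ is a voiceless obstruent between vowels /e/ and /u/, so it voices to [g]. /p/ is a voiceless obstruent between vowels /i/ and /u/, so it voices to [b]. /t/ is a voiceless obstruent between vowels /u/ and /e/, so it voices to [d]. /k/ is a voiceless obstruent between vowels /e/ and /a/, so it voices to [g]. /f/ is a voiceless obstruent between vowels /a/ and /o/, so it voices to [v]. /tekundiputekafo/ → tegundibudegavo.

tegundibudegavo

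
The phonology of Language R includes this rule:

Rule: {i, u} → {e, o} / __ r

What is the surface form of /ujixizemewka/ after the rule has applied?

ujixizemewka

No segment of /ujixizemewka/ meets the structural description of the rule, so the form surfaces unchanged.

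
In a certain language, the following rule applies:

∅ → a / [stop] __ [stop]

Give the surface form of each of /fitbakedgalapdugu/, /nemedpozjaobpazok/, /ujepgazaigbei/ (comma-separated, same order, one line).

/fitbakedgalapdugu/: /t/ and /b/ form a stop–stop cluster, so [a] is inserted between them. /d/ and /g/ form a stop–stop cluster, so [a] is inserted between them. /p/ and /d/ form a stop–stop cluster, so [a] is inserted between them. → [fitabakedagalapadugu].
/nemedpozjaobpazok/: /d/ and /p/ form a stop–stop cluster, so [a] is inserted between them. /b/ and /p/ form a stop–stop cluster, so [a] is inserted between them. → [nemedapozjaobapazok].
/ujepgazaigbei/: /p/ and /g/ form a stop–stop cluster, so [a] is inserted between them. /g/ and /b/ form a stop–stop cluster, so [a] is inserted between them. → [ujepagazaigabei].

fitabakedagalapadugu, nemedapozjaobapazok, ujepagazaigabei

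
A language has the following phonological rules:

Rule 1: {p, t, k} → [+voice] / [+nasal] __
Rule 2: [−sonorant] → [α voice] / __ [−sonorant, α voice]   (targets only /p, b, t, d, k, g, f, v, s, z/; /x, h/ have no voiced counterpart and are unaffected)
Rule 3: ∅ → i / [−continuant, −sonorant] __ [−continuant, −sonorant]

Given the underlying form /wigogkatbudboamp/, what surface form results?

wigokikadibudiboamb

Rule 1 (post-nasal voicing): /p/ is a voiceless stop immediately after the nasal /m/, so it voices to [b]. /wigogkatbudboamp/ → wigogkatbudboamb.
Rule 2 (regressive voicing assimilation): /g/ precedes the voiceless obstruent /k/, so it devoices to [k] by assimilation. /t/ precedes the voiced obstruent /b/, so it voices to [d] by assimilation. /wigogkatbudboamb/ → wigokkadbudboamb.
Rule 3 (stop-cluster i-epenthesis): /k/ and /k/ form a stop–stop cluster, so [i] is inserted between them. /d/ and /b/ form a stop–stop cluster, so [i] is inserted between them. /d/ and /b/ form a stop–stop cluster, so [i] is inserted between them. /wigokkadbudboamb/ → wigokikadibudiboamb.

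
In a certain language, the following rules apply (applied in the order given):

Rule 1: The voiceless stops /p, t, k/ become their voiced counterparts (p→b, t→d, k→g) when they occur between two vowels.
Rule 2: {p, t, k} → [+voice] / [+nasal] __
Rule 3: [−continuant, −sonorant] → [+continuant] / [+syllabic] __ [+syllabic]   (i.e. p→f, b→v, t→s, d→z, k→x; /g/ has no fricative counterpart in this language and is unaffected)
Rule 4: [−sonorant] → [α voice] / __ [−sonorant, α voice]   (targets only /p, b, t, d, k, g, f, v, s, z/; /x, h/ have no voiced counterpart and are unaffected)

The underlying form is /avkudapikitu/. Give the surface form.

afkuzavigizu

Rule 1 (intervocalic voicing): /p/ is a voiceless stop between vowels /a/ and /i/, so it voices to [b]. /k/ is a voiceless stop between vowels /i/ and /i/, so it voices to [g]. /t/ is a voiceless stop between vowels /i/ and /u/, so it voices to [d]. /avkudapikitu/ → avkudabigidu.
Rule 2 (post-nasal voicing): no segment meets the environment; /avkudabigidu/ is unchanged.
Rule 3 (intervocalic spirantization): /d/ is a stop between vowels /u/ and /a/, so it spirantizes to the fricative [z]. /b/ is a stop between vowels /a/ and /i/, so it spirantizes to the fricative [v]. /d/ is a stop between vowels /i/ and /u/, so it spirantizes to the fricative [z]. /avkudabigidu/ → avkuzavigizu.
Rule 4 (regressive voicing assimilation): /v/ precedes the voiceless obstruent /k/, so it devoices to [f] by assimilation. /avkuzavigizu/ → afkuzavigizu.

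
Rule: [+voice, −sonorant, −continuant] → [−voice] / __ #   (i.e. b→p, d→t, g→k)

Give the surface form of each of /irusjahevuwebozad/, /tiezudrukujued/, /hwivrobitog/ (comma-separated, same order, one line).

/irusjahevuwebozad/: /d/ is a voiced stop in word-final position, so it devoices to [t]. → [irusjahevuwebozat].
/tiezudrukujued/: /d/ is a voiced stop in word-final position, so it devoices to [t]. → [tiezudrukujuet].
/hwivrobitog/: /g/ is a voiced stop in word-final position, so it devoices to [k]. → [hwivrobitok].

irusjahevuwebozat, tiezudrukujuet, hwivrobitok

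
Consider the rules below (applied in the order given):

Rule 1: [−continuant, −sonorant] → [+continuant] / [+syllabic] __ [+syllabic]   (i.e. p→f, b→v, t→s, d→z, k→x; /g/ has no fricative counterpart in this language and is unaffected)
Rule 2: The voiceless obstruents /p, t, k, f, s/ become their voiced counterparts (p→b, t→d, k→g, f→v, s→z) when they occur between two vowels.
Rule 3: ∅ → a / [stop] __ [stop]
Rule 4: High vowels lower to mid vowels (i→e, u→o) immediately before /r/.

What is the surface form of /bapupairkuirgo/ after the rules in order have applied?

Rule 1 (intervocalic spirantization): /p/ is a stop between vowels /a/ and /u/, so it spirantizes to the fricative [f]. /p/ is a stop between vowels /u/ and /a/, so it spirantizes to the fricative [f]. /bapupairkuirgo/ → bafufairkuirgo.
Rule 2 (intervocalic voicing): /f/ is a voiceless obstruent between vowels /a/ and /u/, so it voices to [v]. /f/ is a voiceless obstruent between vowels /u/ and /a/, so it voices to [v]. /bafufairkuirgo/ → bavuvairkuirgo.
Rule 3 (stop-cluster a-epenthesis): no segment meets the environment; /bavuvairkuirgo/ is unchanged.
Rule 4 (pre-rhotic lowering): /i/ is a high vowel immediately before /r/, so it lowers to [e]. /i/ is a high vowel immediately before /r/, so it lowers to [e]. /bavuvairkuirgo/ → bavuvaerkuergo.

bavuvaerkuergo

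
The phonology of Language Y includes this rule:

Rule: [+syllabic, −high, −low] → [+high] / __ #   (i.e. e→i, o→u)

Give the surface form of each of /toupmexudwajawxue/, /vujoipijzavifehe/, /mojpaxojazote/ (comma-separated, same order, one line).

/toupmexudwajawxue/: /e/ is a mid vowel in word-final position, so it raises to [i]. → [toupmexudwajawxui].
/vujoipijzavifehe/: /e/ is a mid vowel in word-final position, so it raises to [i]. → [vujoipijzavifehi].
/mojpaxojazote/: /e/ is a mid vowel in word-final position, so it raises to [i]. → [mojpaxojazoti].

toupmexudwajawxui, vujoipijzavifehi, mojpaxojazoti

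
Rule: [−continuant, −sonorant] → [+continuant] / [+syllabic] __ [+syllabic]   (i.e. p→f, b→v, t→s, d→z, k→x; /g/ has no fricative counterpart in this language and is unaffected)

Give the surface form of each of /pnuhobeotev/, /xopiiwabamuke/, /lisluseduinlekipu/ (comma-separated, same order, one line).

pnuhoveosev, xofiiwavamuxe, lislusezuinlexifu

/pnuhobeotev/: /b/ is a stop between vowels /o/ and /e/, so it spirantizes to the fricative [v]. /t/ is a stop between vowels /o/ and /e/, so it spirantizes to the fricative [s]. → [pnuhoveosev].
/xopiiwabamuke/: /p/ is a stop between vowels /o/ and /i/, so it spirantizes to the fricative [f]. /b/ is a stop between vowels /a/ and /a/, so it spirantizes to the fricative [v]. /k/ is a stop between vowels /u/ and /e/, so it spirantizes to the fricative [x]. → [xofiiwavamuxe].
/lisluseduinlekipu/: /d/ is a stop between vowels /e/ and /u/, so it spirantizes to the fricative [z]. /k/ is a stop between vowels /e/ and /i/, so it spirantizes to the fricative [x]. /p/ is a stop between vowels /i/ and /u/, so it spirantizes to the fricative [f]. → [lislusezuinlexifu].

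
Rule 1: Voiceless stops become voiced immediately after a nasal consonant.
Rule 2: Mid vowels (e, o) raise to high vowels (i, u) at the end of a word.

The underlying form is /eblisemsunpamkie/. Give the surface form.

Rule 1 (post-nasal voicing): /p/ is a voiceless stop immediately after the nasal /n/, so it voices to [b]. /k/ is a voiceless stop immediately after the nasal /m/, so it voices to [g]. /eblisemsunpamkie/ → eblisemsunbamgie.
Rule 2 (final vowel raising): /e/ is a mid vowel in word-final position, so it raises to [i]. /eblisemsunbamgie/ → eblisemsunbamgii.

eblisemsunbamgii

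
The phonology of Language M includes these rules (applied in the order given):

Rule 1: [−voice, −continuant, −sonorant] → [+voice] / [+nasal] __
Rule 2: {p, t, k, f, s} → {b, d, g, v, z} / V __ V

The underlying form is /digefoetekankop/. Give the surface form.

digevoedegangop

Rule 1 (post-nasal voicing): /k/ is a voiceless stop immediately after the nasal /n/, so it voices to [g]. /digefoetekankop/ → digefoetekangop.
Rule 2 (intervocalic voicing): /f/ is a voiceless obstruent between vowels /e/ and /o/, so it voices to [v]. /t/ is a voiceless obstruent between vowels /e/ and /e/, so it voices to [d]. /k/ is a voiceless obstruent between vowels /e/ and /a/, so it voices to [g]. /digefoetekangop/ → digevoedegangop.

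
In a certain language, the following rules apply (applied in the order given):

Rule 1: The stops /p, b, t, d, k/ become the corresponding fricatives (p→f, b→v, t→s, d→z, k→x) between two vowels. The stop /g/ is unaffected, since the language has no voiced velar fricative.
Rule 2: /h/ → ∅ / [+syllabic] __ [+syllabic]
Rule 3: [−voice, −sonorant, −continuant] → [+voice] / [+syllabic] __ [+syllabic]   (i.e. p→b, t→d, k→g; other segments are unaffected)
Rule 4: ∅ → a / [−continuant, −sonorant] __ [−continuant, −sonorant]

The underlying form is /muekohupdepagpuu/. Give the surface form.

Rule 1 (intervocalic spirantization): /k/ is a stop between vowels /e/ and /o/, so it spirantizes to the fricative [x]. /p/ is a stop between vowels /e/ and /a/, so it spirantizes to the fricative [f]. /muekohupdepagpuu/ → muexohupdefagpuu.
Rule 2 (intervocalic h-deletion): /h/ occurs between vowels /o/ and /u/, so it deletes. /muexohupdefagpuu/ → muexoupdefagpuu.
Rule 3 (intervocalic voicing): no segment meets the environment; /muexoupdefagpuu/ is unchanged.
Rule 4 (stop-cluster a-epenthesis): /p/ and /d/ form a stop–stop cluster, so [a] is inserted between them. /g/ and /p/ form a stop–stop cluster, so [a] is inserted between them. /muexoupdefagpuu/ → muexoupadefagapuu.

muexoupadefagapuu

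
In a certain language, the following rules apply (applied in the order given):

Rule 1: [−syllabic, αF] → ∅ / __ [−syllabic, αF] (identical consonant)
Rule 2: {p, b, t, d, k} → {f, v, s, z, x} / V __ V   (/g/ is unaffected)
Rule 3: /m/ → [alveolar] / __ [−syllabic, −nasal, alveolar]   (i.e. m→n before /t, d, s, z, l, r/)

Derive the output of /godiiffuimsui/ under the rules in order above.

Rule 1 (degemination): /ff/ is a geminate; the first /f/ deletes. /godiiffuimsui/ → godiifuimsui.
Rule 2 (intervocalic spirantization): /d/ is a stop between vowels /o/ and /i/, so it spirantizes to the fricative [z]. /godiifuimsui/ → goziifuimsui.
Rule 3 (nasal place assimilation): /m/ precedes the alveolar consonant /s/, so it assimilates in place to [n]. /goziifuimsui/ → goziifuinsui.

goziifuinsui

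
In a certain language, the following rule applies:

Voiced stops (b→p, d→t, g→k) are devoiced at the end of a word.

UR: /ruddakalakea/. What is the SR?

ruddakalakea

No segment of /ruddakalakea/ meets the structural description of the rule, so the form surfaces unchanged.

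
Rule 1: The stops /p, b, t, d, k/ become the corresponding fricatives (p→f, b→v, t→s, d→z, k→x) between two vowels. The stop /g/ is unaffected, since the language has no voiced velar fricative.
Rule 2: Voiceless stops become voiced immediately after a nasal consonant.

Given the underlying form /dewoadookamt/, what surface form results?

dewoazooxamd

Rule 1 (intervocalic spirantization): /d/ is a stop between vowels /a/ and /o/, so it spirantizes to the fricative [z]. /k/ is a stop between vowels /o/ and /a/, so it spirantizes to the fricative [x]. /dewoadookamt/ → dewoazooxamt.
Rule 2 (post-nasal voicing): /t/ is a voiceless stop immediately after the nasal /m/, so it voices to [d]. /dewoazooxamt/ → dewoazooxamd.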